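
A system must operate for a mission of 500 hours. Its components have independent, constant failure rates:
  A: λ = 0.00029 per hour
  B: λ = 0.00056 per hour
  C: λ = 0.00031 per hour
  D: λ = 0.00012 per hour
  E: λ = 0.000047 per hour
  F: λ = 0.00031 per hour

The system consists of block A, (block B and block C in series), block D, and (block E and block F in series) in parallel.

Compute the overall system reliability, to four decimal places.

0.9995

R(A) = exp(−0.00029 × 500) = 0.865022
R(B) = exp(−0.00056 × 500) = 0.755784
R(C) = exp(−0.00031 × 500) = 0.856415
R(D) = exp(−0.00012 × 500) = 0.941765
R(E) = exp(−0.000047 × 500) = 0.976774
R(F) = exp(−0.00031 × 500) = 0.856415
Series (B and C): 0.755784 × 0.856415 = 0.647265
Series (E and F): 0.976774 × 0.856415 = 0.836524
Parallel (A, [0.647265], D, and [0.836524]): 1 − (1 − 0.865022)(1 − 0.647265)(1 − 0.941765)(1 − 0.836524) = 0.9995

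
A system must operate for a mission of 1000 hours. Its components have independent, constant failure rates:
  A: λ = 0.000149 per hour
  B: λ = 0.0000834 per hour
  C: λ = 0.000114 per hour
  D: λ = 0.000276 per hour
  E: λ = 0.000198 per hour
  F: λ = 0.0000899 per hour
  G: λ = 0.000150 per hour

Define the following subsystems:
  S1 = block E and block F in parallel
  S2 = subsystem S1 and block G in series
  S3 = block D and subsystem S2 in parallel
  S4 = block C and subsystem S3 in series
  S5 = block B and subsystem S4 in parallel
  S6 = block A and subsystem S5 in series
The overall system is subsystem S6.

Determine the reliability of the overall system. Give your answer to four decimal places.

0.8519

R(A) = exp(−0.000149 × 1000) = 0.861569
R(B) = exp(−0.0000834 × 1000) = 0.919983
R(C) = exp(−0.000114 × 1000) = 0.892258
R(D) = exp(−0.000276 × 1000) = 0.758813
R(E) = exp(−0.000198 × 1000) = 0.820370
R(F) = exp(−0.0000899 × 1000) = 0.914023
R(G) = exp(−0.000150 × 1000) = 0.860708
Parallel (E and F): 1 − (1 − 0.820370)(1 − 0.914023) = 0.984556
Series ([0.984556] and G): 0.984556 × 0.860708 = 0.847415
Parallel (D and [0.847415]): 1 − (1 − 0.758813)(1 − 0.847415) = 0.963198
Series (C and [0.963198]): 0.892258 × 0.963198 = 0.859421
Parallel (B and [0.859421]): 1 − (1 − 0.919983)(1 − 0.859421) = 0.988751
Series (A and [0.988751]): 0.861569 × 0.988751 = 0.8519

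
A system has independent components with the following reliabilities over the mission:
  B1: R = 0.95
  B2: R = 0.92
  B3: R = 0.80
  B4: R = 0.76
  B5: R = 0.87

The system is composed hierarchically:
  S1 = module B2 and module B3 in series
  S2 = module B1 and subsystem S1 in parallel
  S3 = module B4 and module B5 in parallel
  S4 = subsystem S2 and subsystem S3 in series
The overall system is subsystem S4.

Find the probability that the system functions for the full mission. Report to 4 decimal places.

Series (B2 and B3): 0.920000 × 0.800000 = 0.736000
Parallel (B1 and [0.736000]): 1 − (1 − 0.950000)(1 − 0.736000) = 0.986800
Parallel (B4 and B5): 1 − (1 − 0.760000)(1 − 0.870000) = 0.968800
Series ([0.986800] and [0.968800]): 0.986800 × 0.968800 = 0.9560

0.9560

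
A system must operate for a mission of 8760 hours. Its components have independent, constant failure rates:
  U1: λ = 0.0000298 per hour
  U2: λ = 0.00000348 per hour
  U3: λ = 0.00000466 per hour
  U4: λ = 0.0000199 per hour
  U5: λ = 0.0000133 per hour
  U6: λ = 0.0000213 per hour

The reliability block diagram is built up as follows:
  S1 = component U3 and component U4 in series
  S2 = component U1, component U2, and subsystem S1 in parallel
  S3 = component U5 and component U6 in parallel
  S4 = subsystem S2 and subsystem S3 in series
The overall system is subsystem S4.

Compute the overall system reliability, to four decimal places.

R(U1) = exp(−0.0000298 × 8760) = 0.770244
R(U2) = exp(−0.00000348 × 8760) = 0.969975
R(U3) = exp(−0.00000466 × 8760) = 0.960000
R(U4) = exp(−0.0000199 × 8760) = 0.840025
R(U5) = exp(−0.0000133 × 8760) = 0.890023
R(U6) = exp(−0.0000213 × 8760) = 0.829786
Series (U3 and U4): 0.960000 × 0.840025 = 0.806424
Parallel (U1, U2, and [0.806424]): 1 − (1 − 0.770244)(1 − 0.969975)(1 − 0.806424) = 0.998665
Parallel (U5 and U6): 1 − (1 − 0.890023)(1 − 0.829786) = 0.981280
Series ([0.998665] and [0.981280]): 0.998665 × 0.981280 = 0.9800

0.9800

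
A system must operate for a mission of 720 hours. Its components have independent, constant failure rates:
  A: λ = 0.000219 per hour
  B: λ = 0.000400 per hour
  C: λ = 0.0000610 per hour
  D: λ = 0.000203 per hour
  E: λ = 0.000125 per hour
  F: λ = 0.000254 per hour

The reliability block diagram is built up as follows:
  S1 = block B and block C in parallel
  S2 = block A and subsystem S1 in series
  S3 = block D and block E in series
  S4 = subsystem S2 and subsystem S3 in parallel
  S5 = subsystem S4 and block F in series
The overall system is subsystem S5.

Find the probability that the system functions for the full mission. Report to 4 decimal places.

R(A) = exp(−0.000219 × 720) = 0.854123
R(B) = exp(−0.000400 × 720) = 0.749762
R(C) = exp(−0.0000610 × 720) = 0.957031
R(D) = exp(−0.000203 × 720) = 0.864019
R(E) = exp(−0.000125 × 720) = 0.913931
R(F) = exp(−0.000254 × 720) = 0.832868
Parallel (B and C): 1 − (1 − 0.749762)(1 − 0.957031) = 0.989248
Series (A and [0.989248]): 0.854123 × 0.989248 = 0.844939
Series (D and E): 0.864019 × 0.913931 = 0.789654
Parallel ([0.844939] and [0.789654]): 1 − (1 − 0.844939)(1 − 0.789654) = 0.967384
Series ([0.967384] and F): 0.967384 × 0.832868 = 0.8057

0.8057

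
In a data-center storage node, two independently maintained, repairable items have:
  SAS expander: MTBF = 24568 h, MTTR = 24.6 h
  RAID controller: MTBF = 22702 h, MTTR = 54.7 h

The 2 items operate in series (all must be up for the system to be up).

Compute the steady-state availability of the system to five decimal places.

A(SAS expander) = MTBF/(MTBF+MTTR) = 24568/(24568+24.6) = 0.999000
A(RAID controller) = MTBF/(MTBF+MTTR) = 22702/(22702+54.7) = 0.997596
Series availability: 0.999000 × 0.997596 = 0.99660

0.99660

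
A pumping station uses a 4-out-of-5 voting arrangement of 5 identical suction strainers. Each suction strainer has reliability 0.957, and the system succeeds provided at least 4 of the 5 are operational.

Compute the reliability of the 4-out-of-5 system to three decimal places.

R = Σ_{i=4}^{5} C(5,i) p^i (1−p)^{5−i} with p = 0.957
C(5,4)·0.957^4·0.043^1 = 0.18034
C(5,5)·0.957^5·0.043^0 = 0.80271
Sum = 0.983

0.983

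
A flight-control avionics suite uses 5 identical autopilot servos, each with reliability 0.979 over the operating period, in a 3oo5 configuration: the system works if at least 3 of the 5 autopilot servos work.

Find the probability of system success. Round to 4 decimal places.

R = Σ_{i=3}^{5} C(5,i) p^i (1−p)^{5−i} with p = 0.979
C(5,3)·0.979^3·0.021^2 = 0.004138
C(5,4)·0.979^4·0.021^1 = 0.096454
C(5,5)·0.979^5·0.021^0 = 0.899318
Sum = 0.9999

0.9999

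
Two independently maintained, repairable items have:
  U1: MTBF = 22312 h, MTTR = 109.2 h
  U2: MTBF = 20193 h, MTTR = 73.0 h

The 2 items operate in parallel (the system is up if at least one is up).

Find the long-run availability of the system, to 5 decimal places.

A(U1) = MTBF/(MTBF+MTTR) = 22312/(22312+109.2) = 0.995130
A(U2) = MTBF/(MTBF+MTTR) = 20193/(20193+73.0) = 0.996398
Parallel availability: 1 − (1 − 0.995130)(1 − 0.996398) = 0.99998

0.99998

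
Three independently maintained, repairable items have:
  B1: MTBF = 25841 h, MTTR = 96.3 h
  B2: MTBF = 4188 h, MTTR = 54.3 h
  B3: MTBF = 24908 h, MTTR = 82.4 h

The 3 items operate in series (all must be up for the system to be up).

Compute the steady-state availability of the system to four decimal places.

A(B1) = MTBF/(MTBF+MTTR) = 25841/(25841+96.3) = 0.996287
A(B2) = MTBF/(MTBF+MTTR) = 4188/(4188+54.3) = 0.987200
A(B3) = MTBF/(MTBF+MTTR) = 24908/(24908+82.4) = 0.996703
Series availability: 0.996287 × 0.987200 × 0.996703 = 0.9803

0.9803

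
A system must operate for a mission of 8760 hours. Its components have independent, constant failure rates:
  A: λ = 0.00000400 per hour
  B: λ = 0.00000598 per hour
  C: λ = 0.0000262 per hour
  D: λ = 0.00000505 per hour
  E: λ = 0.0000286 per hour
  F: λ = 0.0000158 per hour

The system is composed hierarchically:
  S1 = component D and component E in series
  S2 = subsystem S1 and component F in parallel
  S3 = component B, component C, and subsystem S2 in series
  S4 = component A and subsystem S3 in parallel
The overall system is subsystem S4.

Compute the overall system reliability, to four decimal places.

0.9907

R(A) = exp(−0.00000400 × 8760) = 0.965567
R(B) = exp(−0.00000598 × 8760) = 0.948964
R(C) = exp(−0.0000262 × 8760) = 0.794921
R(D) = exp(−0.00000505 × 8760) = 0.956726
R(E) = exp(−0.0000286 × 8760) = 0.778383
R(F) = exp(−0.0000158 × 8760) = 0.870743
Series (D and E): 0.956726 × 0.778383 = 0.744699
Parallel ([0.744699] and F): 1 − (1 − 0.744699)(1 − 0.870743) = 0.967001
Series (B, C, and [0.967001]): 0.948964 × 0.794921 × 0.967001 = 0.729459
Parallel (A and [0.729459]): 1 − (1 − 0.965567)(1 − 0.729459) = 0.9907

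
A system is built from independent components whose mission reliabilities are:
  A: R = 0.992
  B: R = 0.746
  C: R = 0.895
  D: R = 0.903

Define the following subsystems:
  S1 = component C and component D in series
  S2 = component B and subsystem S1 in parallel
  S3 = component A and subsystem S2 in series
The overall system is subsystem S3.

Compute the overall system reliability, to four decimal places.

Series (C and D): 0.895000 × 0.903000 = 0.808185
Parallel (B and [0.808185]): 1 − (1 − 0.746000)(1 − 0.808185) = 0.951279
Series (A and [0.951279]): 0.992000 × 0.951279 = 0.9437

0.9437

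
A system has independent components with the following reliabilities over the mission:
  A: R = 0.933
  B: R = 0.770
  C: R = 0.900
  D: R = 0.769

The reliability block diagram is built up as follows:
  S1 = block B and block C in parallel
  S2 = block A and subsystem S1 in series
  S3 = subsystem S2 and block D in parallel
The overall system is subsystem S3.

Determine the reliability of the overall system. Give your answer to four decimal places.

Parallel (B and C): 1 − (1 − 0.770000)(1 − 0.900000) = 0.977000
Series (A and [0.977000]): 0.933000 × 0.977000 = 0.911541
Parallel ([0.911541] and D): 1 − (1 − 0.911541)(1 − 0.769000) = 0.9796

0.9796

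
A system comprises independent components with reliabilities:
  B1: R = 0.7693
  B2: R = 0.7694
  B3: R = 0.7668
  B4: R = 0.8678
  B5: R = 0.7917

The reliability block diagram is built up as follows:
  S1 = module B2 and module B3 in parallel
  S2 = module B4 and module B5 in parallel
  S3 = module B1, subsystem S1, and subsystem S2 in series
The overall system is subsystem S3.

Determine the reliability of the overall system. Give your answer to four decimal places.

0.7079

Parallel (B2 and B3): 1 − (1 − 0.769400)(1 − 0.766800) = 0.946224
Parallel (B4 and B5): 1 − (1 − 0.867800)(1 − 0.791700) = 0.972463
Series (B1, [0.946224], and [0.972463]): 0.769300 × 0.946224 × 0.972463 = 0.7079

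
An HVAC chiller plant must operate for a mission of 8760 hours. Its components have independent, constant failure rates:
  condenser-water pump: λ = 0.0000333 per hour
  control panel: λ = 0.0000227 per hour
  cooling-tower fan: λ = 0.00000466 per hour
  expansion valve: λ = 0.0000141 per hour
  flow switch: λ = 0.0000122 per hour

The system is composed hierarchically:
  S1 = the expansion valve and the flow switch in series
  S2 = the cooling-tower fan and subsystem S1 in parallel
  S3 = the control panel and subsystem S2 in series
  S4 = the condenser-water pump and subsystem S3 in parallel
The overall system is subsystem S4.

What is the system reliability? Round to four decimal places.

R(condenser-water pump) = exp(−0.0000333 × 8760) = 0.746987
R(control panel) = exp(−0.0000227 × 8760) = 0.819671
R(cooling-tower fan) = exp(−0.00000466 × 8760) = 0.960000
R(expansion valve) = exp(−0.0000141 × 8760) = 0.883808
R(flow switch) = exp(−0.0000122 × 8760) = 0.898641
Series (expansion valve and flow switch): 0.883808 × 0.898641 = 0.794226
Parallel (cooling-tower fan and [0.794226]): 1 − (1 − 0.960000)(1 − 0.794226) = 0.991769
Series (control panel and [0.991769]): 0.819671 × 0.991769 = 0.812924
Parallel (condenser-water pump and [0.812924]): 1 − (1 − 0.746987)(1 − 0.812924) = 0.9527

0.9527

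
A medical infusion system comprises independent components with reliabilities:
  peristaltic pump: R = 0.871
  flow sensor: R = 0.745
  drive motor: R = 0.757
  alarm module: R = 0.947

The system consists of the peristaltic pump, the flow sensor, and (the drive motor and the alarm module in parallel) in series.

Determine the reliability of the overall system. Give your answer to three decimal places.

Parallel (drive motor and alarm module): 1 − (1 − 0.75700)(1 − 0.94700) = 0.98712
Series (peristaltic pump, flow sensor, and [0.98712]): 0.87100 × 0.74500 × 0.98712 = 0.641

0.641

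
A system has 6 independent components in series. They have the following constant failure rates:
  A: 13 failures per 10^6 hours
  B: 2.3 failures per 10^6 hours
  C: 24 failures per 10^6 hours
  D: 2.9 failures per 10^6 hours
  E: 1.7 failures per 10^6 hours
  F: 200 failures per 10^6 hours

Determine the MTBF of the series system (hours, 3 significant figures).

4100

Series of exponential components: λ_sys = Σ λ_i
λ_sys = 0.000013 + 0.0000023 + 0.000024 + 0.0000029 + 0.0000017 + 0.00020 = 2.4390e-04 /h
MTBF = 1 / λ_sys = 4100 h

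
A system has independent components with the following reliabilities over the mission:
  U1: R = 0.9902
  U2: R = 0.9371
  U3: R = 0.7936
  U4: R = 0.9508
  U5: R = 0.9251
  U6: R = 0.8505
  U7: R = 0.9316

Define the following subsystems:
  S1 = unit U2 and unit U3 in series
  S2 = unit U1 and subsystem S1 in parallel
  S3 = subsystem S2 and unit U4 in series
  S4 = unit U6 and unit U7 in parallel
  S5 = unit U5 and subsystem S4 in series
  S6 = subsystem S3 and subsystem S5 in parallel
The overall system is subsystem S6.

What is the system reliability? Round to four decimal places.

Series (U2 and U3): 0.937100 × 0.793600 = 0.743683
Parallel (U1 and [0.743683]): 1 − (1 − 0.990200)(1 − 0.743683) = 0.997488
Series ([0.997488] and U4): 0.997488 × 0.950800 = 0.948412
Parallel (U6 and U7): 1 − (1 − 0.850500)(1 − 0.931600) = 0.989774
Series (U5 and [0.989774]): 0.925100 × 0.989774 = 0.915640
Parallel ([0.948412] and [0.915640]): 1 − (1 − 0.948412)(1 − 0.915640) = 0.9956

0.9956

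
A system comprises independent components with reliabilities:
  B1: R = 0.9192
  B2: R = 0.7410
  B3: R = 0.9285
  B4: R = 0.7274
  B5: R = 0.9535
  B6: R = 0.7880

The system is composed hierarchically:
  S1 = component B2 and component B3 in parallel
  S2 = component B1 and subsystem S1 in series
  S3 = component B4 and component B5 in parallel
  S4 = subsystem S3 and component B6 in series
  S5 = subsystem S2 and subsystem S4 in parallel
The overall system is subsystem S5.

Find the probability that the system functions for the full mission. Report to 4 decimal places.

Parallel (B2 and B3): 1 − (1 − 0.741000)(1 − 0.928500) = 0.981482
Series (B1 and [0.981482]): 0.919200 × 0.981482 = 0.902178
Parallel (B4 and B5): 1 − (1 − 0.727400)(1 − 0.953500) = 0.987324
Series ([0.987324] and B6): 0.987324 × 0.788000 = 0.778011
Parallel ([0.902178] and [0.778011]): 1 − (1 − 0.902178)(1 − 0.778011) = 0.9783

0.9783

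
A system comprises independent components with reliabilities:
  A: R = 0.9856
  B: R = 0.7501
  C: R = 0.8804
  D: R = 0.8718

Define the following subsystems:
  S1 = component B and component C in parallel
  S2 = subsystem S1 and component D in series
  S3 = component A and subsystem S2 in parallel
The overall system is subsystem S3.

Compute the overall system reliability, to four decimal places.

0.9978

Parallel (B and C): 1 − (1 − 0.750100)(1 − 0.880400) = 0.970112
Series ([0.970112] and D): 0.970112 × 0.871800 = 0.845744
Parallel (A and [0.845744]): 1 − (1 − 0.985600)(1 − 0.845744) = 0.9978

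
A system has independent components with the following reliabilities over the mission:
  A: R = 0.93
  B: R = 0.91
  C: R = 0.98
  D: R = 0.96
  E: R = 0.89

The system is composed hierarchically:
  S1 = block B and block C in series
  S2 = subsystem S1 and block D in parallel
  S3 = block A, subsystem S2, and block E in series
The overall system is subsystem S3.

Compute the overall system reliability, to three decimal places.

0.824

Series (B and C): 0.91000 × 0.98000 = 0.89180
Parallel ([0.89180] and D): 1 − (1 − 0.89180)(1 − 0.96000) = 0.99567
Series (A, [0.99567], and E): 0.93000 × 0.99567 × 0.89000 = 0.824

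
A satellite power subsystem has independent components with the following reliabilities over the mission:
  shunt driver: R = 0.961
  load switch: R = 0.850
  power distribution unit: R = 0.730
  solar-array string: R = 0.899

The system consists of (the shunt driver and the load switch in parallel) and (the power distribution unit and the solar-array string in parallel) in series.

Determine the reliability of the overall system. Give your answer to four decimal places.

Parallel (shunt driver and load switch): 1 − (1 − 0.961000)(1 − 0.850000) = 0.994150
Parallel (power distribution unit and solar-array string): 1 − (1 − 0.730000)(1 − 0.899000) = 0.972730
Series ([0.994150] and [0.972730]): 0.994150 × 0.972730 = 0.9670

0.9670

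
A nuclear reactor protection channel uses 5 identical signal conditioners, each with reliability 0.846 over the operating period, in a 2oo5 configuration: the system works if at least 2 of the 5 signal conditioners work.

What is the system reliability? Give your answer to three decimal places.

R = Σ_{i=2}^{5} C(5,i) p^i (1−p)^{5−i} with p = 0.846
C(5,2)·0.846^2·0.154^3 = 0.02614
C(5,3)·0.846^3·0.154^2 = 0.14360
C(5,4)·0.846^4·0.154^1 = 0.39443
C(5,5)·0.846^5·0.154^0 = 0.43336
Sum = 0.998

0.998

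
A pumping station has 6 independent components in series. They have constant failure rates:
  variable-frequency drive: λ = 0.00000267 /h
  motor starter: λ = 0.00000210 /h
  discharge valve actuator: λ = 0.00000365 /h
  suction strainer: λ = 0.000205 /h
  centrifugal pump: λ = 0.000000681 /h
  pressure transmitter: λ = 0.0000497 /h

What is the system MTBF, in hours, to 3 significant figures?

3790

Series of exponential components: λ_sys = Σ λ_i
λ_sys = 0.00000267 + 0.00000210 + 0.00000365 + 0.000205 + 0.000000681 + 0.0000497 = 2.6380e-04 /h
MTBF = 1 / λ_sys = 3790 h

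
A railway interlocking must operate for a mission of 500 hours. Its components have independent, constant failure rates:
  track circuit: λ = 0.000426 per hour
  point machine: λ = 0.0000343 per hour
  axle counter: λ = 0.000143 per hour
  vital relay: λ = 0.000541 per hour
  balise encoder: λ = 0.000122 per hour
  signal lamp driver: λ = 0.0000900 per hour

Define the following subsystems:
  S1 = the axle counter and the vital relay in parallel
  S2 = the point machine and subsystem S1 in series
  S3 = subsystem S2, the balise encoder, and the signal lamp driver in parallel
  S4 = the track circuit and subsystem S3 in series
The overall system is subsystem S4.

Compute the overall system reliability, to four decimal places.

R(track circuit) = exp(−0.000426 × 500) = 0.808156
R(point machine) = exp(−0.0000343 × 500) = 0.982996
R(axle counter) = exp(−0.000143 × 500) = 0.930996
R(vital relay) = exp(−0.000541 × 500) = 0.762998
R(balise encoder) = exp(−0.000122 × 500) = 0.940823
R(signal lamp driver) = exp(−0.0000900 × 500) = 0.955997
Parallel (axle counter and vital relay): 1 − (1 − 0.930996)(1 − 0.762998) = 0.983646
Series (point machine and [0.983646]): 0.982996 × 0.983646 = 0.966920
Parallel ([0.966920], balise encoder, and signal lamp driver): 1 − (1 − 0.966920)(1 − 0.940823)(1 − 0.955997) = 0.999914
Series (track circuit and [0.999914]): 0.808156 × 0.999914 = 0.8081

0.8081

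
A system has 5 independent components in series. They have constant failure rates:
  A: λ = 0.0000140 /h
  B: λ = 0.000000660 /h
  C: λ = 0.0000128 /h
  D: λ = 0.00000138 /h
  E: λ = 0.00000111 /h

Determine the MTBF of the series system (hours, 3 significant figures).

Series of exponential components: λ_sys = Σ λ_i
λ_sys = 0.0000140 + 0.000000660 + 0.0000128 + 0.00000138 + 0.00000111 = 2.9950e-05 /h
MTBF = 1 / λ_sys = 33400 h

33400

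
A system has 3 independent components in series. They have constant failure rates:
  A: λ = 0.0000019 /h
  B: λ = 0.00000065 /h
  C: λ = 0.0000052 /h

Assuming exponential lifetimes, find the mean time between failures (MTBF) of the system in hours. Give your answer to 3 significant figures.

129000

Series of exponential components: λ_sys = Σ λ_i
λ_sys = 0.0000019 + 0.00000065 + 0.0000052 = 7.7500e-06 /h
MTBF = 1 / λ_sys = 129000 h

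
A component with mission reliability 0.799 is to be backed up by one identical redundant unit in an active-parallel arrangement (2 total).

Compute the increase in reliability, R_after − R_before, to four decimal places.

0.1606

R_before = 0.799
R_after = 1 − (1 − 0.799)^2 = 0.9596
ΔR = 0.9596 − 0.799 = 0.1606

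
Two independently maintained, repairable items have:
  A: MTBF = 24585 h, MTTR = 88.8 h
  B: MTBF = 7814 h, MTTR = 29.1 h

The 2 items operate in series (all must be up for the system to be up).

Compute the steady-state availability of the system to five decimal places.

A(A) = MTBF/(MTBF+MTTR) = 24585/(24585+88.8) = 0.996401
A(B) = MTBF/(MTBF+MTTR) = 7814/(7814+29.1) = 0.996290
Series availability: 0.996401 × 0.996290 = 0.99270

0.99270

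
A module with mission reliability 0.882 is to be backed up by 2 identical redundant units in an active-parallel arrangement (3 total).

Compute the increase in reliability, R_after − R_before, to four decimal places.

R_before = 0.882
R_after = 1 − (1 − 0.882)^3 = 0.9984
ΔR = 0.9984 − 0.882 = 0.1164

0.1164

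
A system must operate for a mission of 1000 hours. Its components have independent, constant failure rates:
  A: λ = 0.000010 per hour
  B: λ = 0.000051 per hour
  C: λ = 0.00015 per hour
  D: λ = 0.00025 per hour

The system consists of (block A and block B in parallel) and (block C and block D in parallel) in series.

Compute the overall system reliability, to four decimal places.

R(A) = exp(−0.000010 × 1000) = 0.990050
R(B) = exp(−0.000051 × 1000) = 0.950279
R(C) = exp(−0.00015 × 1000) = 0.860708
R(D) = exp(−0.00025 × 1000) = 0.778801
Parallel (A and B): 1 − (1 − 0.990050)(1 − 0.950279) = 0.999505
Parallel (C and D): 1 − (1 − 0.860708)(1 − 0.778801) = 0.969189
Series ([0.999505] and [0.969189]): 0.999505 × 0.969189 = 0.9687

0.9687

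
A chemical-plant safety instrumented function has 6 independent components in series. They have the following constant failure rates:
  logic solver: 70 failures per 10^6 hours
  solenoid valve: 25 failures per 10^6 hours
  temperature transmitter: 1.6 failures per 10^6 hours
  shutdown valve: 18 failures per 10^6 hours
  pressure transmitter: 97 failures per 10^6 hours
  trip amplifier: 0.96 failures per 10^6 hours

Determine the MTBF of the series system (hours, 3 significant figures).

Series of exponential components: λ_sys = Σ λ_i
λ_sys = 0.000070 + 0.000025 + 0.0000016 + 0.000018 + 0.000097 + 0.00000096 = 2.1256e-04 /h
MTBF = 1 / λ_sys = 4700 h

4700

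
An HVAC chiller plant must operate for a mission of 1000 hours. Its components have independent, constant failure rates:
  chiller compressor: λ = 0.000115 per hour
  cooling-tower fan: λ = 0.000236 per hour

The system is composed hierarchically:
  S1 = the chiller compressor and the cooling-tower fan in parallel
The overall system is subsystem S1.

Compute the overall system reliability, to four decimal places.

0.9772

R(chiller compressor) = exp(−0.000115 × 1000) = 0.891366
R(cooling-tower fan) = exp(−0.000236 × 1000) = 0.789781
Parallel (chiller compressor and cooling-tower fan): 1 − (1 − 0.891366)(1 − 0.789781) = 0.9772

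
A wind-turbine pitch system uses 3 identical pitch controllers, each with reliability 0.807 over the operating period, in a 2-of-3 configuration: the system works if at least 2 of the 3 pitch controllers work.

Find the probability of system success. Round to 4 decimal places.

0.9026

R = Σ_{i=2}^{3} C(3,i) p^i (1−p)^{3−i} with p = 0.807
C(3,2)·0.807^2·0.193^1 = 0.377073
C(3,3)·0.807^3·0.193^0 = 0.525558
Sum = 0.9026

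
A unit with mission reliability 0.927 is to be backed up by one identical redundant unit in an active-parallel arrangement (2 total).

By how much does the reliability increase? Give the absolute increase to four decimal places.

R_before = 0.927
R_after = 1 − (1 − 0.927)^2 = 0.9947
ΔR = 0.9947 − 0.927 = 0.0677

0.0677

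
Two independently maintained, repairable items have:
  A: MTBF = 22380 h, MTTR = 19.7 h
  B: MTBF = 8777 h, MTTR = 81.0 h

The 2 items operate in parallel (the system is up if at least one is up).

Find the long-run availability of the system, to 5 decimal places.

0.99999

A(A) = MTBF/(MTBF+MTTR) = 22380/(22380+19.7) = 0.999121
A(B) = MTBF/(MTBF+MTTR) = 8777/(8777+81.0) = 0.990856
Parallel availability: 1 − (1 − 0.999121)(1 − 0.990856) = 0.99999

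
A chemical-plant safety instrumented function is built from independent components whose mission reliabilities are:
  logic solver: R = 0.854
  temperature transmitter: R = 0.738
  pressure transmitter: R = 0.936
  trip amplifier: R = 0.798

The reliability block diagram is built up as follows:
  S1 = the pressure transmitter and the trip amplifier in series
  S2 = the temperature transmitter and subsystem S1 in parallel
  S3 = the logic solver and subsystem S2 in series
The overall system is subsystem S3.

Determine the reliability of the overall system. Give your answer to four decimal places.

0.7974

Series (pressure transmitter and trip amplifier): 0.936000 × 0.798000 = 0.746928
Parallel (temperature transmitter and [0.746928]): 1 − (1 − 0.738000)(1 − 0.746928) = 0.933695
Series (logic solver and [0.933695]): 0.854000 × 0.933695 = 0.7974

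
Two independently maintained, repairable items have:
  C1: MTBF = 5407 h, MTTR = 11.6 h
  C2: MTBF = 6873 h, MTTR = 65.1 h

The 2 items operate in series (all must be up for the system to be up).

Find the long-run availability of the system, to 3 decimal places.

0.988

A(C1) = MTBF/(MTBF+MTTR) = 5407/(5407+11.6) = 0.997859
A(C2) = MTBF/(MTBF+MTTR) = 6873/(6873+65.1) = 0.990617
Series availability: 0.997859 × 0.990617 = 0.988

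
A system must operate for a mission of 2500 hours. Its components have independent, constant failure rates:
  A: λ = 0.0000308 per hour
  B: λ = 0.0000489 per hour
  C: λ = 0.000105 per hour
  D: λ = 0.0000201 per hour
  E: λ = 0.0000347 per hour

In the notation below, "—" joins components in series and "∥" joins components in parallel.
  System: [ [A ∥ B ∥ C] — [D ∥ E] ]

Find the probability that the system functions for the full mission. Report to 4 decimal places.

R(A) = exp(−0.0000308 × 2500) = 0.925890
R(B) = exp(−0.0000489 × 2500) = 0.884927
R(C) = exp(−0.000105 × 2500) = 0.769126
R(D) = exp(−0.0000201 × 2500) = 0.950992
R(E) = exp(−0.0000347 × 2500) = 0.916906
Parallel (A, B, and C): 1 − (1 − 0.925890)(1 − 0.884927)(1 − 0.769126) = 0.998031
Parallel (D and E): 1 − (1 − 0.950992)(1 − 0.916906) = 0.995928
Series ([0.998031] and [0.995928]): 0.998031 × 0.995928 = 0.9940

0.9940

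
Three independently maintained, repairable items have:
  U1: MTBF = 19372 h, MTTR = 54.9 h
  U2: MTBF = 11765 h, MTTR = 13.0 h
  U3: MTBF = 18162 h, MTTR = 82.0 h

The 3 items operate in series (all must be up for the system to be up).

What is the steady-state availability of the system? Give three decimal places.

A(U1) = MTBF/(MTBF+MTTR) = 19372/(19372+54.9) = 0.997174
A(U2) = MTBF/(MTBF+MTTR) = 11765/(11765+13.0) = 0.998896
A(U3) = MTBF/(MTBF+MTTR) = 18162/(18162+82.0) = 0.995505
Series availability: 0.997174 × 0.998896 × 0.995505 = 0.992

0.992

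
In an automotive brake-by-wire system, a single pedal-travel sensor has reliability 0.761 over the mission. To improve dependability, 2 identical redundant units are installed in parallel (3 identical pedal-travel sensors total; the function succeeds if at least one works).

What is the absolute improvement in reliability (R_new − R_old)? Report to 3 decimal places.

0.225

R_before = 0.761
R_after = 1 − (1 − 0.761)^3 = 0.986
ΔR = 0.986 − 0.761 = 0.225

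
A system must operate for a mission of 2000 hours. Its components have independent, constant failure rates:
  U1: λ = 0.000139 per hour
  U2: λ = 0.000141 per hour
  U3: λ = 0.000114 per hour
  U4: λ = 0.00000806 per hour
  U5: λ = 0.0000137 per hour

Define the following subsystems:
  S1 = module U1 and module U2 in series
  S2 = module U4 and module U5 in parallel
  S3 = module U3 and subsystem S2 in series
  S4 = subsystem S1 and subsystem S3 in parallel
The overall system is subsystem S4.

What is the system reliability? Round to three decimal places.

0.912

R(U1) = exp(−0.000139 × 2000) = 0.75730
R(U2) = exp(−0.000141 × 2000) = 0.75427
R(U3) = exp(−0.000114 × 2000) = 0.79612
R(U4) = exp(−0.00000806 × 2000) = 0.98401
R(U5) = exp(−0.0000137 × 2000) = 0.97297
Series (U1 and U2): 0.75730 × 0.75427 = 0.57121
Parallel (U4 and U5): 1 − (1 − 0.98401)(1 − 0.97297) = 0.99957
Series (U3 and [0.99957]): 0.79612 × 0.99957 = 0.79578
Parallel ([0.57121] and [0.79578]): 1 − (1 − 0.57121)(1 − 0.79578) = 0.912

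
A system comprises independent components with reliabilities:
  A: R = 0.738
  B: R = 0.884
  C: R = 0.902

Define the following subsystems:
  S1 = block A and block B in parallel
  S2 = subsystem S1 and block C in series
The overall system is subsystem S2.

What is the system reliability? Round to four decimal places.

Parallel (A and B): 1 − (1 − 0.738000)(1 − 0.884000) = 0.969608
Series ([0.969608] and C): 0.969608 × 0.902000 = 0.8746

0.8746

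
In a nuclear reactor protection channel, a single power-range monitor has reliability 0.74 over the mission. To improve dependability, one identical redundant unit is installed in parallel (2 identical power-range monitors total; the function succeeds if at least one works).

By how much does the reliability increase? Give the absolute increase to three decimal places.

0.192

R_before = 0.74
R_after = 1 − (1 − 0.74)^2 = 0.932
ΔR = 0.932 − 0.74 = 0.192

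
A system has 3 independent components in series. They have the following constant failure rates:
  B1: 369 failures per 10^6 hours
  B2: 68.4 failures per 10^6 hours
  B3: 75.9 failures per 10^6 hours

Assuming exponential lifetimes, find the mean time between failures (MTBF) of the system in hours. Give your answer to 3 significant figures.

Series of exponential components: λ_sys = Σ λ_i
λ_sys = 0.000369 + 0.0000684 + 0.0000759 = 5.1330e-04 /h
MTBF = 1 / λ_sys = 1950 h

1950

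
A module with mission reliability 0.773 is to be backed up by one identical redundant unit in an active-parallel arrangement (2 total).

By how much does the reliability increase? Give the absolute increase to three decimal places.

0.175

R_before = 0.773
R_after = 1 − (1 − 0.773)^2 = 0.948
ΔR = 0.948 − 0.773 = 0.175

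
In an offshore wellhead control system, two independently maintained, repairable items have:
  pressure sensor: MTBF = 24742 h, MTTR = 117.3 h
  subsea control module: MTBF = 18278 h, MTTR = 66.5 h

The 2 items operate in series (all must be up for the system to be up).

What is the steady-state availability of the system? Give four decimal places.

0.9917

A(pressure sensor) = MTBF/(MTBF+MTTR) = 24742/(24742+117.3) = 0.995281
A(subsea control module) = MTBF/(MTBF+MTTR) = 18278/(18278+66.5) = 0.996375
Series availability: 0.995281 × 0.996375 = 0.9917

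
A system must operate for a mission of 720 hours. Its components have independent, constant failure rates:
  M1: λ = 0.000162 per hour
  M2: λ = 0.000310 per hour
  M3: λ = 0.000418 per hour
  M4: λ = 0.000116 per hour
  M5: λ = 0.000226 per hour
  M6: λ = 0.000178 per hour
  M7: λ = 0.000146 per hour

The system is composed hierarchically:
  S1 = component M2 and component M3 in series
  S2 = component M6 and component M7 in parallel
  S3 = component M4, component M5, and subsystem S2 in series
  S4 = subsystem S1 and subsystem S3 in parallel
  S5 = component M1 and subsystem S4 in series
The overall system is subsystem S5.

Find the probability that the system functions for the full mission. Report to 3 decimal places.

0.807

R(M1) = exp(−0.000162 × 720) = 0.88991
R(M2) = exp(−0.000310 × 720) = 0.79995
R(M3) = exp(−0.000418 × 720) = 0.74011
R(M4) = exp(−0.000116 × 720) = 0.91987
R(M5) = exp(−0.000226 × 720) = 0.84983
R(M6) = exp(−0.000178 × 720) = 0.87971
R(M7) = exp(−0.000146 × 720) = 0.90022
Series (M2 and M3): 0.79995 × 0.74011 = 0.59205
Parallel (M6 and M7): 1 − (1 − 0.87971)(1 − 0.90022) = 0.98800
Series (M4, M5, and [0.98800]): 0.91987 × 0.84983 × 0.98800 = 0.77235
Parallel ([0.59205] and [0.77235]): 1 − (1 − 0.59205)(1 − 0.77235) = 0.90713
Series (M1 and [0.90713]): 0.88991 × 0.90713 = 0.807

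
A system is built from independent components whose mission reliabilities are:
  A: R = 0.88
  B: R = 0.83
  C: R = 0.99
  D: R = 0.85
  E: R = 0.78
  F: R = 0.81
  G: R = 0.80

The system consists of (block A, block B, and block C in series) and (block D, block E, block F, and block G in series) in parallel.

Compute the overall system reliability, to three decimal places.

0.842

Series (A, B, and C): 0.88000 × 0.83000 × 0.99000 = 0.72310
Series (D, E, F, and G): 0.85000 × 0.78000 × 0.81000 × 0.80000 = 0.42962
Parallel ([0.72310] and [0.42962]): 1 − (1 − 0.72310)(1 − 0.42962) = 0.842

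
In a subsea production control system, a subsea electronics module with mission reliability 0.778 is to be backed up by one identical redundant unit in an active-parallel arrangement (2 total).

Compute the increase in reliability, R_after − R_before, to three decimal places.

0.173

R_before = 0.778
R_after = 1 − (1 − 0.778)^2 = 0.951
ΔR = 0.951 − 0.778 = 0.173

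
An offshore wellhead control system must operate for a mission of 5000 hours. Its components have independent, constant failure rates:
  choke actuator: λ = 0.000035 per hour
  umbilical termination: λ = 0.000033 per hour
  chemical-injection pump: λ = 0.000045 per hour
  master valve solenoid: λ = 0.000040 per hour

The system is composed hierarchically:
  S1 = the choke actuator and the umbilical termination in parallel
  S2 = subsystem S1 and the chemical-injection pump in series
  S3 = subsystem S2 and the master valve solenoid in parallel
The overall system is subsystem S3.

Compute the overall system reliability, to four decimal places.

R(choke actuator) = exp(−0.000035 × 5000) = 0.839457
R(umbilical termination) = exp(−0.000033 × 5000) = 0.847894
R(chemical-injection pump) = exp(−0.000045 × 5000) = 0.798516
R(master valve solenoid) = exp(−0.000040 × 5000) = 0.818731
Parallel (choke actuator and umbilical termination): 1 − (1 − 0.839457)(1 − 0.847894) = 0.975580
Series ([0.975580] and chemical-injection pump): 0.975580 × 0.798516 = 0.779016
Parallel ([0.779016] and master valve solenoid): 1 − (1 − 0.779016)(1 − 0.818731) = 0.9599

0.9599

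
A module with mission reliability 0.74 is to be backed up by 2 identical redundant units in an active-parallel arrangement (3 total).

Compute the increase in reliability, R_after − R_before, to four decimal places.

0.2424

R_before = 0.74
R_after = 1 − (1 − 0.74)^3 = 0.9824
ΔR = 0.9824 − 0.74 = 0.2424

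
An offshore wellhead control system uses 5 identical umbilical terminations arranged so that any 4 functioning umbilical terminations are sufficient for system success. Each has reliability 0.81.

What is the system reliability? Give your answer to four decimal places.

R = Σ_{i=4}^{5} C(5,i) p^i (1−p)^{5−i} with p = 0.81
C(5,4)·0.81^4·0.19^1 = 0.408944
C(5,5)·0.81^5·0.19^0 = 0.348678
Sum = 0.7576

0.7576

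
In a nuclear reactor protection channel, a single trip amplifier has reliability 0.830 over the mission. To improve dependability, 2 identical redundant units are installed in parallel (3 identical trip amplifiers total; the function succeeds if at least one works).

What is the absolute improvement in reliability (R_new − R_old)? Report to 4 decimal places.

0.1651

R_before = 0.830
R_after = 1 − (1 − 0.830)^3 = 0.9951
ΔR = 0.9951 − 0.830 = 0.1651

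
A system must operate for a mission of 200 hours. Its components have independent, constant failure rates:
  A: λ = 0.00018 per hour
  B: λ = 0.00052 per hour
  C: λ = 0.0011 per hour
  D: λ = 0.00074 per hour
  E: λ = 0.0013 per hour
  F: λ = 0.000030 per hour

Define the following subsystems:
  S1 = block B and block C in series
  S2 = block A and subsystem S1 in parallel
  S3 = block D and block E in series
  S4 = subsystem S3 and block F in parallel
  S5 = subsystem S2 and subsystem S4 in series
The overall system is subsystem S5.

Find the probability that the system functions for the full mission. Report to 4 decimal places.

R(A) = exp(−0.00018 × 200) = 0.964640
R(B) = exp(−0.00052 × 200) = 0.901225
R(C) = exp(−0.0011 × 200) = 0.802519
R(D) = exp(−0.00074 × 200) = 0.862431
R(E) = exp(−0.0013 × 200) = 0.771052
R(F) = exp(−0.000030 × 200) = 0.994018
Series (B and C): 0.901225 × 0.802519 = 0.723250
Parallel (A and [0.723250]): 1 − (1 − 0.964640)(1 − 0.723250) = 0.990214
Series (D and E): 0.862431 × 0.771052 = 0.664979
Parallel ([0.664979] and F): 1 − (1 − 0.664979)(1 − 0.994018) = 0.997996
Series ([0.990214] and [0.997996]): 0.990214 × 0.997996 = 0.9882

0.9882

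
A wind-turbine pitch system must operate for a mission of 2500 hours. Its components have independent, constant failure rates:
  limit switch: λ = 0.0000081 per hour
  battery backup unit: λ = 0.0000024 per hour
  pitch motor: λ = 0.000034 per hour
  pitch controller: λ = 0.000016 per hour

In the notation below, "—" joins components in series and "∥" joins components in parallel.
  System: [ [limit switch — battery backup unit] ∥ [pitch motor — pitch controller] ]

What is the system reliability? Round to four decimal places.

R(limit switch) = exp(−0.0000081 × 2500) = 0.979954
R(battery backup unit) = exp(−0.0000024 × 2500) = 0.994018
R(pitch motor) = exp(−0.000034 × 2500) = 0.918512
R(pitch controller) = exp(−0.000016 × 2500) = 0.960789
Series (limit switch and battery backup unit): 0.979954 × 0.994018 = 0.974092
Series (pitch motor and pitch controller): 0.918512 × 0.960789 = 0.882496
Parallel ([0.974092] and [0.882496]): 1 − (1 − 0.974092)(1 − 0.882496) = 0.9970

0.9970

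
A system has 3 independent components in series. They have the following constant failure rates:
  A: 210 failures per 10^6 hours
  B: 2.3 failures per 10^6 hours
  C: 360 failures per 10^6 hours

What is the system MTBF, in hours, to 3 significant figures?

Series of exponential components: λ_sys = Σ λ_i
λ_sys = 0.00021 + 0.0000023 + 0.00036 = 5.7230e-04 /h
MTBF = 1 / λ_sys = 1750 h

1750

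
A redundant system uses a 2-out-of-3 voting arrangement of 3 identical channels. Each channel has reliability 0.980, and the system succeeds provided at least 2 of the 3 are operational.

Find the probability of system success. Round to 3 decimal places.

0.999

R = Σ_{i=2}^{3} C(3,i) p^i (1−p)^{3−i} with p = 0.980
C(3,2)·0.980^2·0.020^1 = 0.05762
C(3,3)·0.980^3·0.020^0 = 0.94119
Sum = 0.999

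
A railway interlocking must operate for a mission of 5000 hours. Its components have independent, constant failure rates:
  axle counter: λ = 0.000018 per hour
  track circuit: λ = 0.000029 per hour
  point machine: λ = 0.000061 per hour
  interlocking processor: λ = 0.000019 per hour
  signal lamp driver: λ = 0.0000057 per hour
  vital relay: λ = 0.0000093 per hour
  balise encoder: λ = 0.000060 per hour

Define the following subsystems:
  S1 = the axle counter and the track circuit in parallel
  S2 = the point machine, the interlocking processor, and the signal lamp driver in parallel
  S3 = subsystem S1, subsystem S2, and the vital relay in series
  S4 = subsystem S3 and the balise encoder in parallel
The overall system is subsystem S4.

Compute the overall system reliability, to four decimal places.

R(axle counter) = exp(−0.000018 × 5000) = 0.913931
R(track circuit) = exp(−0.000029 × 5000) = 0.865022
R(point machine) = exp(−0.000061 × 5000) = 0.737123
R(interlocking processor) = exp(−0.000019 × 5000) = 0.909373
R(signal lamp driver) = exp(−0.0000057 × 5000) = 0.971902
R(vital relay) = exp(−0.0000093 × 5000) = 0.954565
R(balise encoder) = exp(−0.000060 × 5000) = 0.740818
Parallel (axle counter and track circuit): 1 − (1 − 0.913931)(1 − 0.865022) = 0.988383
Parallel (point machine, interlocking processor, and signal lamp driver): 1 − (1 − 0.737123)(1 − 0.909373)(1 − 0.971902) = 0.999331
Series ([0.988383], [0.999331], and vital relay): 0.988383 × 0.999331 × 0.954565 = 0.942845
Parallel ([0.942845] and balise encoder): 1 − (1 − 0.942845)(1 − 0.740818) = 0.9852

0.9852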